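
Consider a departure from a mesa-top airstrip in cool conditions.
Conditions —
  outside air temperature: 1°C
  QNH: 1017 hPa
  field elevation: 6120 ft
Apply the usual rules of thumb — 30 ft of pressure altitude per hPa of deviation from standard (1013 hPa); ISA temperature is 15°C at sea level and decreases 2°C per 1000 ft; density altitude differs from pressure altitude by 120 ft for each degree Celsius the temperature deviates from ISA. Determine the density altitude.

5760 ft

Pressure altitude = 6120 + (1013 − 1017) × 30 = 6120 + (-120) = 6000 ft.
ISA temperature at 6000 ft = 15 − 2 × (6000/1000) = 3°C.
ISA deviation = 1 − 3 = -2°C.
Density altitude = 6000 + 120 × (-2) = 5760 ft.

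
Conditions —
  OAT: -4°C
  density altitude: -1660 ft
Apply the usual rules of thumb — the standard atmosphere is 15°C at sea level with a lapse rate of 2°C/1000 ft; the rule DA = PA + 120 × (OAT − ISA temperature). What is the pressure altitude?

DA = PA + 120 × (OAT − (15 − 2·PA/1000)) = PA + 120·OAT − 1800 + 0.24·PA = 1.24·PA + 120·OAT − 1800.
So 1.24·PA = -1660 − 120 × (-4) + 1800 = 620.
PA = 620 / 1.24 = 500 ft.

500 ft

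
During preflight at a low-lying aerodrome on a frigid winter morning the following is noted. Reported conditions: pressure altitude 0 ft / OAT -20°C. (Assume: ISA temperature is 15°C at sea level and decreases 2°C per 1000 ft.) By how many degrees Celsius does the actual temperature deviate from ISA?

ISA temperature at 0 ft = 15 − 2 × (0/1000) = 15°C.
Deviation = OAT − ISA = -20 − 15 = -35°C.

ISA-35°C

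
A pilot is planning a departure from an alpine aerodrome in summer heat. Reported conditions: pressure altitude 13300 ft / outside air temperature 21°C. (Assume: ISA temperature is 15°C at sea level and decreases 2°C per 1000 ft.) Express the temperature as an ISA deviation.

ISA+32.6°C

ISA temperature at 13300 ft = 15 − 2 × (13300/1000) = -11.6°C.
Deviation = OAT − ISA = 21 − (-11.6) = +32.6°C.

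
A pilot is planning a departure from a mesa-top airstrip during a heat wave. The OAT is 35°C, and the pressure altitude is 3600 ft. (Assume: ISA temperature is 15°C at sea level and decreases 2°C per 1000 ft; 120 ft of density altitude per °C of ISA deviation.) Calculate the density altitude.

6864 ft

ISA temperature at 3600 ft = 15 − 2 × (3600/1000) = 7.8°C.
ISA deviation = 35 − 7.8 = +27.2°C.
Density altitude = 3600 + 120 × (27.2) = 3600 + (+3264) = 6864 ft.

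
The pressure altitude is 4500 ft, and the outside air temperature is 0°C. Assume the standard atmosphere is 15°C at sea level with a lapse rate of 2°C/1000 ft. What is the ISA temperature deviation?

ISA-6°C

ISA temperature at 4500 ft = 15 − 2 × (4500/1000) = 6°C.
Deviation = OAT − ISA = 0 − 6 = -6°C.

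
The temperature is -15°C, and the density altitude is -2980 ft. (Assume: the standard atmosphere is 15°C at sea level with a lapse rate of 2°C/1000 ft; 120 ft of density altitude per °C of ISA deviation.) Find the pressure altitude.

500 ft

DA = PA + 120 × (OAT − (15 − 2·PA/1000)) = PA + 120·OAT − 1800 + 0.24·PA = 1.24·PA + 120·OAT − 1800.
So 1.24·PA = -2980 − 120 × (-15) + 1800 = 620.
PA = 620 / 1.24 = 500 ft.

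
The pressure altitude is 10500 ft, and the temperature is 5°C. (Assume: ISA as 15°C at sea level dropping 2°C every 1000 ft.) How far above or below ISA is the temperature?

ISA+11°C

ISA temperature at 10500 ft = 15 − 2 × (10500/1000) = -6°C.
Deviation = OAT − ISA = 5 − (-6) = +11°C.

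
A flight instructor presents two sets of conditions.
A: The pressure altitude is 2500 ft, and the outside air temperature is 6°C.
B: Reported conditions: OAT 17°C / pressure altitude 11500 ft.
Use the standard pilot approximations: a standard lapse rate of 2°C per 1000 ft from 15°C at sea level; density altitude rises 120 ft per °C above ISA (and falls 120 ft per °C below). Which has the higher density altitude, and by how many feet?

B by 12480 ft

A: ISA temp = 10°C, deviation -4°C, DA = 2500 + 120 × (-4) = 2020 ft.
B: ISA temp = -8°C, deviation +25°C, DA = 11500 + 120 × 25 = 14500 ft.
B is higher by 14500 − 2020 = 12480 ft.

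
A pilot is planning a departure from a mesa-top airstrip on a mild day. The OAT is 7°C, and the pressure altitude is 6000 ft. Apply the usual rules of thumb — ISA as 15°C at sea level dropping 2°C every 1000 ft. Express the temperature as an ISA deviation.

ISA+4°C

ISA temperature at 6000 ft = 15 − 2 × (6000/1000) = 3°C.
Deviation = OAT − ISA = 7 − 3 = +4°C.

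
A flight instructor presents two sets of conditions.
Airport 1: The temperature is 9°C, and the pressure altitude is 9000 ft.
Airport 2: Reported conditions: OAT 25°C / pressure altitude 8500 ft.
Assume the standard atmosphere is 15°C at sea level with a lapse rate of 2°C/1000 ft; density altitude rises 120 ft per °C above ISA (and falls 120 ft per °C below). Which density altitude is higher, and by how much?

Airport 1: ISA temp = -3°C, deviation +12°C, DA = 9000 + 120 × 12 = 10440 ft.
Airport 2: ISA temp = -2°C, deviation +27°C, DA = 8500 + 120 × 27 = 11740 ft.
Airport 2 is higher by 11740 − 10440 = 1300 ft.

Airport 2 by 1300 ft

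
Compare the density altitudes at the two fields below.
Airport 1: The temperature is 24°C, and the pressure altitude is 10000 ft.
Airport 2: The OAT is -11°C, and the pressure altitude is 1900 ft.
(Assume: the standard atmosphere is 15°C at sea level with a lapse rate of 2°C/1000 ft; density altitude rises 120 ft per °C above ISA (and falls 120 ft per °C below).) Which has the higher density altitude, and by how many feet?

Airport 1: ISA temp = -5°C, deviation +29°C, DA = 10000 + 120 × 29 = 13480 ft.
Airport 2: ISA temp = 11.2°C, deviation -22.2°C, DA = 1900 + 120 × (-22.2) = -764 ft.
Airport 1 is higher by 13480 − (-764) = 14244 ft.

Airport 1 by 14244 ft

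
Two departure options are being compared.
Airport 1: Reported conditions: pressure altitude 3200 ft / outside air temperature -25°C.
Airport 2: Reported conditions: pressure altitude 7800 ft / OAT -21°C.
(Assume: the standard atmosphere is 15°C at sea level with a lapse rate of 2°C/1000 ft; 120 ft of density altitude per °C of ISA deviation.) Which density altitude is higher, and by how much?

Airport 2 by 6184 ft

Airport 1: ISA temp = 8.6°C, deviation -33.6°C, DA = 3200 + 120 × (-33.6) = -832 ft.
Airport 2: ISA temp = -0.6°C, deviation -20.4°C, DA = 7800 + 120 × (-20.4) = 5352 ft.
Airport 2 is higher by 5352 − (-832) = 6184 ft.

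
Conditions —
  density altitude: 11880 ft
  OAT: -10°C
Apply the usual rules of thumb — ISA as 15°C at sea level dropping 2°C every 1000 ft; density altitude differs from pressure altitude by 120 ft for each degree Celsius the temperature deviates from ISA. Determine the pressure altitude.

12000 ft

DA = PA + 120 × (OAT − (15 − 2·PA/1000)) = PA + 120·OAT − 1800 + 0.24·PA = 1.24·PA + 120·OAT − 1800.
So 1.24·PA = 11880 − 120 × (-10) + 1800 = 14880.
PA = 14880 / 1.24 = 12000 ft.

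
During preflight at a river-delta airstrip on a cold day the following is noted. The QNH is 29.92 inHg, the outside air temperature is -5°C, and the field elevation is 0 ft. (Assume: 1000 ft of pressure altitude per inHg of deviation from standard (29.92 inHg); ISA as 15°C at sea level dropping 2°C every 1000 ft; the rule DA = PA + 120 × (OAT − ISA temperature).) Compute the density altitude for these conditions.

Pressure altitude = 0 + (29.92 − 29.92) × 1000 = 0 + (0) = 0 ft.
ISA temperature at 0 ft = 15 − 2 × (0/1000) = 15°C.
ISA deviation = -5 − 15 = -20°C.
Density altitude = 0 + 120 × (-20) = -2400 ft.

-2400 ft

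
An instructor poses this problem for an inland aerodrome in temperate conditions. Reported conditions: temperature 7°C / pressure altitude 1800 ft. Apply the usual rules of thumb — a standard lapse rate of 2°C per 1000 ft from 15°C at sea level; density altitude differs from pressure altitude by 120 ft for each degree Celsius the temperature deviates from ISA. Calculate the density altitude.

1272 ft

ISA temperature at 1800 ft = 15 − 2 × (1800/1000) = 11.4°C.
ISA deviation = 7 − 11.4 = -4.4°C.
Density altitude = 1800 + 120 × (-4.4) = 1800 + (-528) = 1272 ft.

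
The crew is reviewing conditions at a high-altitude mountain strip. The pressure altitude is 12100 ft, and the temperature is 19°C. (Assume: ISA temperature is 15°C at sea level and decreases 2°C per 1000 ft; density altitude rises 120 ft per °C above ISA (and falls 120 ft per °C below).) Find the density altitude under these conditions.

ISA temperature at 12100 ft = 15 − 2 × (12100/1000) = -9.2°C.
ISA deviation = 19 − (-9.2) = +28.2°C.
Density altitude = 12100 + 120 × (28.2) = 12100 + (+3384) = 15484 ft.

15484 ft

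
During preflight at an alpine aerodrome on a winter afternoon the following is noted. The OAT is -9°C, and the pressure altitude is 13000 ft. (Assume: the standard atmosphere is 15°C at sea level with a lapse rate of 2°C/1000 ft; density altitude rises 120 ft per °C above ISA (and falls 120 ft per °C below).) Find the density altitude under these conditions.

ISA temperature at 13000 ft = 15 − 2 × (13000/1000) = -11°C.
ISA deviation = -9 − (-11) = +2°C.
Density altitude = 13000 + 120 × (2) = 13000 + (+240) = 13240 ft.

13240 ft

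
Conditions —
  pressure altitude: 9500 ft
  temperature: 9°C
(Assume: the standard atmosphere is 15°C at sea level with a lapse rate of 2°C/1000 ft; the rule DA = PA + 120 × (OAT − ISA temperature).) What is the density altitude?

11060 ft

ISA temperature at 9500 ft = 15 − 2 × (9500/1000) = -4°C.
ISA deviation = 9 − (-4) = +13°C.
Density altitude = 9500 + 120 × (13) = 9500 + (+1560) = 11060 ft.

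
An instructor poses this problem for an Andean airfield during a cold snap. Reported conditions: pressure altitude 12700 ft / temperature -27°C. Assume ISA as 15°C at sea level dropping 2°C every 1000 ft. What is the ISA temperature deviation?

ISA-16.6°C

ISA temperature at 12700 ft = 15 − 2 × (12700/1000) = -10.4°C.
Deviation = OAT − ISA = -27 − (-10.4) = -16.6°C.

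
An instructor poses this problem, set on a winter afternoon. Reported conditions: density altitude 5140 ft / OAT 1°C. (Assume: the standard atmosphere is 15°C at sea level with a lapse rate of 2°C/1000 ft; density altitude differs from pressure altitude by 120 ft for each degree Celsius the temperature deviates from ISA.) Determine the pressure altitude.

5500 ft

DA = PA + 120 × (OAT − (15 − 2·PA/1000)) = PA + 120·OAT − 1800 + 0.24·PA = 1.24·PA + 120·OAT − 1800.
So 1.24·PA = 5140 − 120 × 1 + 1800 = 6820.
PA = 6820 / 1.24 = 5500 ft.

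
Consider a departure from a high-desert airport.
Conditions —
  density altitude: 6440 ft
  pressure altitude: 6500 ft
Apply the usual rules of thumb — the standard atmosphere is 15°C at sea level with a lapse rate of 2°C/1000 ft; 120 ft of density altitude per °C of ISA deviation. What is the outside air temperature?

1.5°C

Density altitude − pressure altitude = 6440 − 6500 = -60 ft.
At 120 ft/°C that is an ISA deviation of -60/120 = -0.5°C.
ISA temperature at 6500 ft = 15 − 2 × (6500/1000) = 2°C.
OAT = ISA + deviation = 2 + (-0.5) = 1.5°C.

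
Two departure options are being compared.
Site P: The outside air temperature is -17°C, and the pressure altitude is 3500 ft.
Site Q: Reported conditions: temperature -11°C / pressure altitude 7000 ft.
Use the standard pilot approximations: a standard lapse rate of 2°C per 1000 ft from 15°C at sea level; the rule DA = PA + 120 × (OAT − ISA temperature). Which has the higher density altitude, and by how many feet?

Site P: ISA temp = 8°C, deviation -25°C, DA = 3500 + 120 × (-25) = 500 ft.
Site Q: ISA temp = 1°C, deviation -12°C, DA = 7000 + 120 × (-12) = 5560 ft.
Site Q is higher by 5560 − 500 = 5060 ft.

Site Q by 5060 ft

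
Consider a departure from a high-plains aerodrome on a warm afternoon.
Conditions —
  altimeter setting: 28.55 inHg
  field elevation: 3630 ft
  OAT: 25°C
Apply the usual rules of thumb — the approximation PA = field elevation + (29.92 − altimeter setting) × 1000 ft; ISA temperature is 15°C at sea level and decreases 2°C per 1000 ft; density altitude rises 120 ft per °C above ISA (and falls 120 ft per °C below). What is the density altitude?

Pressure altitude = 3630 + (29.92 − 28.55) × 1000 = 3630 + (+1370) = 5000 ft.
ISA temperature at 5000 ft = 15 − 2 × (5000/1000) = 5°C.
ISA deviation = 25 − 5 = +20°C.
Density altitude = 5000 + 120 × (20) = 7400 ft.

7400 ft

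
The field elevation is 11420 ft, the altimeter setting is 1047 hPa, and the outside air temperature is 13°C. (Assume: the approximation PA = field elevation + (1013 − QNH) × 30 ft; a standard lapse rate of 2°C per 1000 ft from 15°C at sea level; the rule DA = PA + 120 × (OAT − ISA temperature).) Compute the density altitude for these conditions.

12656 ft

Pressure altitude = 11420 + (1013 − 1047) × 30 = 11420 + (-1020) = 10400 ft.
ISA temperature at 10400 ft = 15 − 2 × (10400/1000) = -5.8°C.
ISA deviation = 13 − (-5.8) = +18.8°C.
Density altitude = 10400 + 120 × (18.8) = 12656 ft.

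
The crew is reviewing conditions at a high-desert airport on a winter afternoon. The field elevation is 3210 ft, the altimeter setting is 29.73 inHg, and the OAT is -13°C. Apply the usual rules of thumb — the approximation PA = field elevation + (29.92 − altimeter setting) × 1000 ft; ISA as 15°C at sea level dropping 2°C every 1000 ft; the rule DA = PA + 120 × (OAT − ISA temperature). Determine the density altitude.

Pressure altitude = 3210 + (29.92 − 29.73) × 1000 = 3210 + (+190) = 3400 ft.
ISA temperature at 3400 ft = 15 − 2 × (3400/1000) = 8.2°C.
ISA deviation = -13 − 8.2 = -21.2°C.
Density altitude = 3400 + 120 × (-21.2) = 856 ft.

856 ft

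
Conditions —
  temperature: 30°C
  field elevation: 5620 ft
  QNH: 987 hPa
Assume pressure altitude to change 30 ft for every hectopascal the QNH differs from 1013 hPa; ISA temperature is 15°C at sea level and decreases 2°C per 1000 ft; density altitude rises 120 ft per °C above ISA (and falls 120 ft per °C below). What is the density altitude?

Pressure altitude = 5620 + (1013 − 987) × 30 = 5620 + (+780) = 6400 ft.
ISA temperature at 6400 ft = 15 − 2 × (6400/1000) = 2.2°C.
ISA deviation = 30 − 2.2 = +27.8°C.
Density altitude = 6400 + 120 × (27.8) = 9736 ft.

9736 ft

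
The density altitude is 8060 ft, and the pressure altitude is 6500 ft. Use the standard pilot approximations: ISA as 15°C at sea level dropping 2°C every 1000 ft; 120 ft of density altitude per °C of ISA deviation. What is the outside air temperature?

15°C

Density altitude − pressure altitude = 8060 − 6500 = +1560 ft.
At 120 ft/°C that is an ISA deviation of 1560/120 = +13°C.
ISA temperature at 6500 ft = 15 − 2 × (6500/1000) = 2°C.
OAT = ISA + deviation = 2 + (+13) = 15°C.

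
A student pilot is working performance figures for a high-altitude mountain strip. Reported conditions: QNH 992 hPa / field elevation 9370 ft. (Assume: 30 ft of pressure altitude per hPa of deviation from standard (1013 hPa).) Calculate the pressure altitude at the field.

Pressure correction = (1013 − 992) × 30 = +630 ft.
Pressure altitude = 9370 + (+630) = 10000 ft.

10000 ft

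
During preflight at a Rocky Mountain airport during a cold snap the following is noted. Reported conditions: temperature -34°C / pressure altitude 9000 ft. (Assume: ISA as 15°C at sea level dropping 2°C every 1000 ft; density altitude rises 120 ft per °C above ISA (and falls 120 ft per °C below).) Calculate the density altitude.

5280 ft

ISA temperature at 9000 ft = 15 − 2 × (9000/1000) = -3°C.
ISA deviation = -34 − (-3) = -31°C.
Density altitude = 9000 + 120 × (-31) = 9000 + (-3720) = 5280 ft.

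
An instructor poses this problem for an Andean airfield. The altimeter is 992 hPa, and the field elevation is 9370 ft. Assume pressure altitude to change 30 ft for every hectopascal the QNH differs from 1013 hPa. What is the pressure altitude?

Pressure correction = (1013 − 992) × 30 = +630 ft.
Pressure altitude = 9370 + (+630) = 10000 ft.

10000 ft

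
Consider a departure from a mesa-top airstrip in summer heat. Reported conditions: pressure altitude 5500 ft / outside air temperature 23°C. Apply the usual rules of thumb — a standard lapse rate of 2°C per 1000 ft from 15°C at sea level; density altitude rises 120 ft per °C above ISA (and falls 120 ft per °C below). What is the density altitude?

ISA temperature at 5500 ft = 15 − 2 × (5500/1000) = 4°C.
ISA deviation = 23 − 4 = +19°C.
Density altitude = 5500 + 120 × (19) = 5500 + (+2280) = 7780 ft.

7780 ft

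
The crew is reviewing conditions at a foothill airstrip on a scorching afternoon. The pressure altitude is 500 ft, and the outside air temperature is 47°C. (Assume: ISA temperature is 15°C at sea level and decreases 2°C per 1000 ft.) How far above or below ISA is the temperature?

ISA temperature at 500 ft = 15 − 2 × (500/1000) = 14°C.
Deviation = OAT − ISA = 47 − 14 = +33°C.

ISA+33°C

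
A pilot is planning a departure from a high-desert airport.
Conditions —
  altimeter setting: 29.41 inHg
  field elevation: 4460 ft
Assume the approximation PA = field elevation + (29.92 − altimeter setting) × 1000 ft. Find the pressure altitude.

Pressure correction = (29.92 − 29.41) × 1000 = +510 ft.
Pressure altitude = 4460 + (+510) = 4970 ft.

4970 ft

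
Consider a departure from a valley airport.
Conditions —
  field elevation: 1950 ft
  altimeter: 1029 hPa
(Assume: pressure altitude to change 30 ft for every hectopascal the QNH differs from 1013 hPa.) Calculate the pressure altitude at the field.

Pressure correction = (1013 − 1029) × 30 = -480 ft.
Pressure altitude = 1950 + (-480) = 1470 ft.

1470 ft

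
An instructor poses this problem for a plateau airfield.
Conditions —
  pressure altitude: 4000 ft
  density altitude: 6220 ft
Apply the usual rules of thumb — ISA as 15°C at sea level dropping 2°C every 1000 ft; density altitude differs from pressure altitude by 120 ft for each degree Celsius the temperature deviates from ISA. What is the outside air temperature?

Density altitude − pressure altitude = 6220 − 4000 = +2220 ft.
At 120 ft/°C that is an ISA deviation of 2220/120 = +18.5°C.
ISA temperature at 4000 ft = 15 − 2 × (4000/1000) = 7°C.
OAT = ISA + deviation = 7 + (+18.5) = 25.5°C.

25.5°C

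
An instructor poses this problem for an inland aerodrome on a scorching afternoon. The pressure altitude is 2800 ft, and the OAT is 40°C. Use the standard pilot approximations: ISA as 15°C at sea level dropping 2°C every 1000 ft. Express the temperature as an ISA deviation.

ISA temperature at 2800 ft = 15 − 2 × (2800/1000) = 9.4°C.
Deviation = OAT − ISA = 40 − 9.4 = +30.6°C.

ISA+30.6°C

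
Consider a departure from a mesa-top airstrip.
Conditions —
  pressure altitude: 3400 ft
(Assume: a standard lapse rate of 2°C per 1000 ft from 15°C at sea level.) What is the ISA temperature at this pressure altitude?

ISA temperature = 15 − 2 × (3400/1000) = 15 − 6.8 = 8.2°C.

8.2°C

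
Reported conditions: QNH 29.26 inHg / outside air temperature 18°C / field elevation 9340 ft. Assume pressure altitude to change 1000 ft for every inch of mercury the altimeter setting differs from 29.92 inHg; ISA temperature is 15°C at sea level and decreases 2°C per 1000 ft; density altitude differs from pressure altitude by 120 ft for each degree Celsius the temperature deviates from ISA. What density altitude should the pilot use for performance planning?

Pressure altitude = 9340 + (29.92 − 29.26) × 1000 = 9340 + (+660) = 10000 ft.
ISA temperature at 10000 ft = 15 − 2 × (10000/1000) = -5°C.
ISA deviation = 18 − (-5) = +23°C.
Density altitude = 10000 + 120 × (23) = 12760 ft.

12760 ft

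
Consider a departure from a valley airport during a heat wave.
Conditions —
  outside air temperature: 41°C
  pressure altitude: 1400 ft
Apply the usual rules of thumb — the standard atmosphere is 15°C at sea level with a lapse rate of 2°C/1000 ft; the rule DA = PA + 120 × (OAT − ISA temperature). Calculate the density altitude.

ISA temperature at 1400 ft = 15 − 2 × (1400/1000) = 12.2°C.
ISA deviation = 41 − 12.2 = +28.8°C.
Density altitude = 1400 + 120 × (28.8) = 1400 + (+3456) = 4856 ft.

4856 ft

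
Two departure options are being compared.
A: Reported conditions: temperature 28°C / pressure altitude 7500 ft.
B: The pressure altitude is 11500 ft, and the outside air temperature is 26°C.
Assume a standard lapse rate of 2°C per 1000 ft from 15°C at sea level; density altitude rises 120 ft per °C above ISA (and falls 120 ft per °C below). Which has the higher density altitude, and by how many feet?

B by 4720 ft

A: ISA temp = 0°C, deviation +28°C, DA = 7500 + 120 × 28 = 10860 ft.
B: ISA temp = -8°C, deviation +34°C, DA = 11500 + 120 × 34 = 15580 ft.
B is higher by 15580 − 10860 = 4720 ft.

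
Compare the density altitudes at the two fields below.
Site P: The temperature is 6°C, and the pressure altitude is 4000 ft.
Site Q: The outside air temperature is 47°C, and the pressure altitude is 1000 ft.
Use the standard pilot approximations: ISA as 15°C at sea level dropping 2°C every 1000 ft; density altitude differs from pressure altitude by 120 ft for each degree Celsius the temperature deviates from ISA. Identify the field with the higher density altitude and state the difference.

Site P: ISA temp = 7°C, deviation -1°C, DA = 4000 + 120 × (-1) = 3880 ft.
Site Q: ISA temp = 13°C, deviation +34°C, DA = 1000 + 120 × 34 = 5080 ft.
Site Q is higher by 5080 − 3880 = 1200 ft.

Site Q by 1200 ft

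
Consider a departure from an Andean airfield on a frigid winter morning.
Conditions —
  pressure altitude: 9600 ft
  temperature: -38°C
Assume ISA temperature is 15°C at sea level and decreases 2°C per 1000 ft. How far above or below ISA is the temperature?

ISA-33.8°C

ISA temperature at 9600 ft = 15 − 2 × (9600/1000) = -4.2°C.
Deviation = OAT − ISA = -38 − (-4.2) = -33.8°C.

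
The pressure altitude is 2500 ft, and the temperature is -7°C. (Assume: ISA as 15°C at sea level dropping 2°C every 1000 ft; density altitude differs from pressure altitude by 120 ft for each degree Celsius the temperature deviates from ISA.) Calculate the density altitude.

460 ft

ISA temperature at 2500 ft = 15 − 2 × (2500/1000) = 10°C.
ISA deviation = -7 − 10 = -17°C.
Density altitude = 2500 + 120 × (-17) = 2500 + (-2040) = 460 ft.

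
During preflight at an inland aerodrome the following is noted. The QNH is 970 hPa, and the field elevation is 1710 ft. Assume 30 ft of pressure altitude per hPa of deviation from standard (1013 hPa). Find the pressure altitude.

3000 ft

Pressure correction = (1013 − 970) × 30 = +1290 ft.
Pressure altitude = 1710 + (+1290) = 3000 ft.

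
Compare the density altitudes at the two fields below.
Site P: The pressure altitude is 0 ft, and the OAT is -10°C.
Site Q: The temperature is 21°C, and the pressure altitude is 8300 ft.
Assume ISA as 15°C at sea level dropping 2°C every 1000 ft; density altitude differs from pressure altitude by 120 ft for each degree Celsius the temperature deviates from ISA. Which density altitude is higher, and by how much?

Site Q by 14012 ft

Site P: ISA temp = 15°C, deviation -25°C, DA = 0 + 120 × (-25) = -3000 ft.
Site Q: ISA temp = -1.6°C, deviation +22.6°C, DA = 8300 + 120 × 22.6 = 11012 ft.
Site Q is higher by 11012 − (-3000) = 14012 ft.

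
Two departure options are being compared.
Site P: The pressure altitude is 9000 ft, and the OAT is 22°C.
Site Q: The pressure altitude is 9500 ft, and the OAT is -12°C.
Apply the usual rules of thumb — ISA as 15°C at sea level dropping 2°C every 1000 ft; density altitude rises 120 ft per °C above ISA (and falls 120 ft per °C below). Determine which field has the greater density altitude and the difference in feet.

Site P by 3460 ft

Site P: ISA temp = -3°C, deviation +25°C, DA = 9000 + 120 × 25 = 12000 ft.
Site Q: ISA temp = -4°C, deviation -8°C, DA = 9500 + 120 × (-8) = 8540 ft.
Site P is higher by 12000 − 8540 = 3460 ft.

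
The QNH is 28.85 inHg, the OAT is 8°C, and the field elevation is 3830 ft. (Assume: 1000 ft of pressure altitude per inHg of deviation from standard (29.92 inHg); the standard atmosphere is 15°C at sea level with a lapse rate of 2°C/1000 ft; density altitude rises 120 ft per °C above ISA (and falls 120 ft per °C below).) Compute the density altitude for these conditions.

Pressure altitude = 3830 + (29.92 − 28.85) × 1000 = 3830 + (+1070) = 4900 ft.
ISA temperature at 4900 ft = 15 − 2 × (4900/1000) = 5.2°C.
ISA deviation = 8 − 5.2 = +2.8°C.
Density altitude = 4900 + 120 × (2.8) = 5236 ft.

5236 ft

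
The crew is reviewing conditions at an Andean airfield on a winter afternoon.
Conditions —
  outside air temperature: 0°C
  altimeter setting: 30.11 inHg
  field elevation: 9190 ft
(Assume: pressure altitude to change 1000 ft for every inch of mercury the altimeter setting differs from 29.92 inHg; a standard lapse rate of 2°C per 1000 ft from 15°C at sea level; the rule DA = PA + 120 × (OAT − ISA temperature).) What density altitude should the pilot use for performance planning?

9360 ft

Pressure altitude = 9190 + (29.92 − 30.11) × 1000 = 9190 + (-190) = 9000 ft.
ISA temperature at 9000 ft = 15 − 2 × (9000/1000) = -3°C.
ISA deviation = 0 − (-3) = +3°C.
Density altitude = 9000 + 120 × (3) = 9360 ft.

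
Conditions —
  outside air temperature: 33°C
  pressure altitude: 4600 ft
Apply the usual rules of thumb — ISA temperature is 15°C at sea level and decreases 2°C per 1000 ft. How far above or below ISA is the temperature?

ISA+27.2°C

ISA temperature at 4600 ft = 15 − 2 × (4600/1000) = 5.8°C.
Deviation = OAT − ISA = 33 − 5.8 = +27.2°C.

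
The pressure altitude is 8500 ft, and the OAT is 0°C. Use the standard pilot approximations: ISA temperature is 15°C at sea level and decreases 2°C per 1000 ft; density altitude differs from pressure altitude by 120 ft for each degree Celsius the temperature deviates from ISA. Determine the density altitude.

8740 ft

ISA temperature at 8500 ft = 15 − 2 × (8500/1000) = -2°C.
ISA deviation = 0 − (-2) = +2°C.
Density altitude = 8500 + 120 × (2) = 8500 + (+240) = 8740 ft.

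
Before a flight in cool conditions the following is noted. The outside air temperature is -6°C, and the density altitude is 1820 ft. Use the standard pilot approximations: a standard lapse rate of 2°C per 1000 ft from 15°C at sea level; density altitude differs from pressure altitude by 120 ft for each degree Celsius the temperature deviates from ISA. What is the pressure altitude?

3500 ft

DA = PA + 120 × (OAT − (15 − 2·PA/1000)) = PA + 120·OAT − 1800 + 0.24·PA = 1.24·PA + 120·OAT − 1800.
So 1.24·PA = 1820 − 120 × (-6) + 1800 = 4340.
PA = 4340 / 1.24 = 3500 ft.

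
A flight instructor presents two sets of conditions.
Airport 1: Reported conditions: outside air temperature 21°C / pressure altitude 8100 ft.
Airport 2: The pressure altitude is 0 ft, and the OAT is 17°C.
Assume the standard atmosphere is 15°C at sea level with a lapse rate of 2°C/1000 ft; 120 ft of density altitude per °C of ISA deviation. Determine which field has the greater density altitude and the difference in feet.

Airport 1 by 10524 ft

Airport 1: ISA temp = -1.2°C, deviation +22.2°C, DA = 8100 + 120 × 22.2 = 10764 ft.
Airport 2: ISA temp = 15°C, deviation +2°C, DA = 0 + 120 × 2 = 240 ft.
Airport 1 is higher by 10764 − 240 = 10524 ft.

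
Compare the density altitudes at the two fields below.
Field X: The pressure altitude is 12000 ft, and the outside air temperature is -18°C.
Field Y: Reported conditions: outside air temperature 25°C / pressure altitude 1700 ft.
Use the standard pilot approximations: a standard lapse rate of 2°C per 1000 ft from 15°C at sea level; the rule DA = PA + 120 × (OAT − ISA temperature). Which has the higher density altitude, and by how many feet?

Field X by 7612 ft

Field X: ISA temp = -9°C, deviation -9°C, DA = 12000 + 120 × (-9) = 10920 ft.
Field Y: ISA temp = 11.6°C, deviation +13.4°C, DA = 1700 + 120 × 13.4 = 3308 ft.
Field X is higher by 10920 − 3308 = 7612 ft.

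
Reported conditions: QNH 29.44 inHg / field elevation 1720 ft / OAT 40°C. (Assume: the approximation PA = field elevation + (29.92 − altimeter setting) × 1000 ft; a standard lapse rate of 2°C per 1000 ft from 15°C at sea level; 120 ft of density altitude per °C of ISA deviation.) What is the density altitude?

5728 ft

Pressure altitude = 1720 + (29.92 − 29.44) × 1000 = 1720 + (+480) = 2200 ft.
ISA temperature at 2200 ft = 15 − 2 × (2200/1000) = 10.6°C.
ISA deviation = 40 − 10.6 = +29.4°C.
Density altitude = 2200 + 120 × (29.4) = 5728 ft.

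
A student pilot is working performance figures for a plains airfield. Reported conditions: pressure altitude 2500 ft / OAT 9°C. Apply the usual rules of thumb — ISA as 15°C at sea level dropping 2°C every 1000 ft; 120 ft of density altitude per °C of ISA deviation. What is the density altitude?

ISA temperature at 2500 ft = 15 − 2 × (2500/1000) = 10°C.
ISA deviation = 9 − 10 = -1°C.
Density altitude = 2500 + 120 × (-1) = 2500 + (-120) = 2380 ft.

2380 ft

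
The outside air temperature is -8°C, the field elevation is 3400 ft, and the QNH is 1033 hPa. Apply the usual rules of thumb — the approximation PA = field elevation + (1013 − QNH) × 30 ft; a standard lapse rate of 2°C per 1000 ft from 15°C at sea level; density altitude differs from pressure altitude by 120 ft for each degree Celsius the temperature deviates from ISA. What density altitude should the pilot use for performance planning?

Pressure altitude = 3400 + (1013 − 1033) × 30 = 3400 + (-600) = 2800 ft.
ISA temperature at 2800 ft = 15 − 2 × (2800/1000) = 9.4°C.
ISA deviation = -8 − 9.4 = -17.4°C.
Density altitude = 2800 + 120 × (-17.4) = 712 ft.

712 ft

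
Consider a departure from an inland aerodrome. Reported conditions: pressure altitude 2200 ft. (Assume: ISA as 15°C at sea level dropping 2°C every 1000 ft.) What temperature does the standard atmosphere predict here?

10.6°C

ISA temperature = 15 − 2 × (2200/1000) = 15 − 4.4 = 10.6°C.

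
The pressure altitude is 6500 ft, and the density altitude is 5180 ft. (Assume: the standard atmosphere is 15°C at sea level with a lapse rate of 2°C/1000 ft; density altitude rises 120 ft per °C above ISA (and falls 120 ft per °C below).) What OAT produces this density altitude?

Density altitude − pressure altitude = 5180 − 6500 = -1320 ft.
At 120 ft/°C that is an ISA deviation of -1320/120 = -11°C.
ISA temperature at 6500 ft = 15 − 2 × (6500/1000) = 2°C.
OAT = ISA + deviation = 2 + (-11) = -9°C.

-9°C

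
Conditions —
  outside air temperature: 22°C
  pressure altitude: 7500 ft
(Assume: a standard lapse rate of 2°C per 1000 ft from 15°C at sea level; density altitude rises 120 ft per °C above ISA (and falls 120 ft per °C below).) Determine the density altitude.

10140 ft

ISA temperature at 7500 ft = 15 − 2 × (7500/1000) = 0°C.
ISA deviation = 22 − 0 = +22°C.
Density altitude = 7500 + 120 × (22) = 7500 + (+2640) = 10140 ft.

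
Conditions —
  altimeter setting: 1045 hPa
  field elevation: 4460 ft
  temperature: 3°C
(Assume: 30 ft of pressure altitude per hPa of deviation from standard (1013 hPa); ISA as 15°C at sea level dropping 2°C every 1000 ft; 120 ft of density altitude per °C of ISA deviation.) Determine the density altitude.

Pressure altitude = 4460 + (1013 − 1045) × 30 = 4460 + (-960) = 3500 ft.
ISA temperature at 3500 ft = 15 − 2 × (3500/1000) = 8°C.
ISA deviation = 3 − 8 = -5°C.
Density altitude = 3500 + 120 × (-5) = 2900 ft.

2900 ft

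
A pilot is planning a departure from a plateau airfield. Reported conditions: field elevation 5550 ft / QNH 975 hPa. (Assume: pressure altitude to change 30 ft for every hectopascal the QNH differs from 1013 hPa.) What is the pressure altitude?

6690 ft

Pressure correction = (1013 − 975) × 30 = +1140 ft.
Pressure altitude = 5550 + (+1140) = 6690 ft.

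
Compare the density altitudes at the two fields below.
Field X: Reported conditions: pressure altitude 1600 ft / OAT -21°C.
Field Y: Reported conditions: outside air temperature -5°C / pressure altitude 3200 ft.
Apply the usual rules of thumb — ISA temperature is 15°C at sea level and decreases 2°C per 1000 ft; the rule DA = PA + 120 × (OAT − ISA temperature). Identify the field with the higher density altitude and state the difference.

Field X: ISA temp = 11.8°C, deviation -32.8°C, DA = 1600 + 120 × (-32.8) = -2336 ft.
Field Y: ISA temp = 8.6°C, deviation -13.6°C, DA = 3200 + 120 × (-13.6) = 1568 ft.
Field Y is higher by 1568 − (-2336) = 3904 ft.

Field Y by 3904 ft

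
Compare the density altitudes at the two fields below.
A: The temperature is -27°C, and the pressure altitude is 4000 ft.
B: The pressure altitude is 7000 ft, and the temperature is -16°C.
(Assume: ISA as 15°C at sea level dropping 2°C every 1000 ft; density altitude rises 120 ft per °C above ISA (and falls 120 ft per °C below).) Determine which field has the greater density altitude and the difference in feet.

A: ISA temp = 7°C, deviation -34°C, DA = 4000 + 120 × (-34) = -80 ft.
B: ISA temp = 1°C, deviation -17°C, DA = 7000 + 120 × (-17) = 4960 ft.
B is higher by 4960 − (-80) = 5040 ft.

B by 5040 ft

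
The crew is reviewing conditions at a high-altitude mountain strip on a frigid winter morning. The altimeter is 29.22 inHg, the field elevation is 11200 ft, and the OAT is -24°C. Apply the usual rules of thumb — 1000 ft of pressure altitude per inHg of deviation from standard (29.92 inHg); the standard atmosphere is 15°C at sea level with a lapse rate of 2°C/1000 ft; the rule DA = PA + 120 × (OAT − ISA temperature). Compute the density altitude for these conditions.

10076 ft

Pressure altitude = 11200 + (29.92 − 29.22) × 1000 = 11200 + (+700) = 11900 ft.
ISA temperature at 11900 ft = 15 − 2 × (11900/1000) = -8.8°C.
ISA deviation = -24 − (-8.8) = -15.2°C.
Density altitude = 11900 + 120 × (-15.2) = 10076 ft.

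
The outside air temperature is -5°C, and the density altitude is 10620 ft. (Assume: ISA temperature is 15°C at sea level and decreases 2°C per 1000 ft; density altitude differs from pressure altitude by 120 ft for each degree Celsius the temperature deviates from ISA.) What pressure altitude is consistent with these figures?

DA = PA + 120 × (OAT − (15 − 2·PA/1000)) = PA + 120·OAT − 1800 + 0.24·PA = 1.24·PA + 120·OAT − 1800.
So 1.24·PA = 10620 − 120 × (-5) + 1800 = 13020.
PA = 13020 / 1.24 = 10500 ft.

10500 ft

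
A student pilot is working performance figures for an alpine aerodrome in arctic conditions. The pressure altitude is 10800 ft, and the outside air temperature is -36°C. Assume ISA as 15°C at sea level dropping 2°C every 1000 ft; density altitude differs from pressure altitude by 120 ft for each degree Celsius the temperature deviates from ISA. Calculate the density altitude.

ISA temperature at 10800 ft = 15 − 2 × (10800/1000) = -6.6°C.
ISA deviation = -36 − (-6.6) = -29.4°C.
Density altitude = 10800 + 120 × (-29.4) = 10800 + (-3528) = 7272 ft.

7272 ft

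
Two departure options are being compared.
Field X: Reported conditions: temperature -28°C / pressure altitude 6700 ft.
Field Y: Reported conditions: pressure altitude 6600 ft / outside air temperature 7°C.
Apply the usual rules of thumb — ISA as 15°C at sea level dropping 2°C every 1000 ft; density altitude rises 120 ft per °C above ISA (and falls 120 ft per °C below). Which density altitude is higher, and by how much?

Field Y by 4076 ft

Field X: ISA temp = 1.6°C, deviation -29.6°C, DA = 6700 + 120 × (-29.6) = 3148 ft.
Field Y: ISA temp = 1.8°C, deviation +5.2°C, DA = 6600 + 120 × 5.2 = 7224 ft.
Field Y is higher by 7224 − 3148 = 4076 ft.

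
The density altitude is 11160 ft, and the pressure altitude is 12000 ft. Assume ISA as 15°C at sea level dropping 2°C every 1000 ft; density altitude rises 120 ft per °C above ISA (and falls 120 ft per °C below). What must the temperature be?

-16°C

Density altitude − pressure altitude = 11160 − 12000 = -840 ft.
At 120 ft/°C that is an ISA deviation of -840/120 = -7°C.
ISA temperature at 12000 ft = 15 − 2 × (12000/1000) = -9°C.
OAT = ISA + deviation = -9 + (-7) = -16°C.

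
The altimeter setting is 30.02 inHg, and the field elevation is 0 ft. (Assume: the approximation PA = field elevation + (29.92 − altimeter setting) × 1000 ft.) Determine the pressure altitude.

Pressure correction = (29.92 − 30.02) × 1000 = -100 ft.
Pressure altitude = 0 + (-100) = -100 ft.

-100 ft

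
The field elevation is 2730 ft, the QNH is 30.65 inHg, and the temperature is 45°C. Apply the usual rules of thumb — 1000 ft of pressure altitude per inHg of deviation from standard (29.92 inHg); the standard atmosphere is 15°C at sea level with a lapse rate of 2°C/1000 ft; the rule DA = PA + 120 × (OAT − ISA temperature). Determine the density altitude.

6080 ft

Pressure altitude = 2730 + (29.92 − 30.65) × 1000 = 2730 + (-730) = 2000 ft.
ISA temperature at 2000 ft = 15 − 2 × (2000/1000) = 11°C.
ISA deviation = 45 − 11 = +34°C.
Density altitude = 2000 + 120 × (34) = 6080 ft.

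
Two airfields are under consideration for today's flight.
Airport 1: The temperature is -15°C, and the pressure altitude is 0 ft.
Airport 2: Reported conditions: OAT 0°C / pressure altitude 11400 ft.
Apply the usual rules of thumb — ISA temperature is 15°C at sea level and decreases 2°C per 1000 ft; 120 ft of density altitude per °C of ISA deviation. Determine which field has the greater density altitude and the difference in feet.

Airport 1: ISA temp = 15°C, deviation -30°C, DA = 0 + 120 × (-30) = -3600 ft.
Airport 2: ISA temp = -7.8°C, deviation +7.8°C, DA = 11400 + 120 × 7.8 = 12336 ft.
Airport 2 is higher by 12336 − (-3600) = 15936 ft.

Airport 2 by 15936 ft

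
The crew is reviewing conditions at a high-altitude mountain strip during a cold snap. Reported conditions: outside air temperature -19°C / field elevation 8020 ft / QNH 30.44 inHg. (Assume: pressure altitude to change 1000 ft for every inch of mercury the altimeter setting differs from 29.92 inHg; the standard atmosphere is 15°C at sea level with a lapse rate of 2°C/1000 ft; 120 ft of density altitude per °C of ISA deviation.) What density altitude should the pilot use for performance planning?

5220 ft

Pressure altitude = 8020 + (29.92 − 30.44) × 1000 = 8020 + (-520) = 7500 ft.
ISA temperature at 7500 ft = 15 − 2 × (7500/1000) = 0°C.
ISA deviation = -19 − 0 = -19°C.
Density altitude = 7500 + 120 × (-19) = 5220 ft.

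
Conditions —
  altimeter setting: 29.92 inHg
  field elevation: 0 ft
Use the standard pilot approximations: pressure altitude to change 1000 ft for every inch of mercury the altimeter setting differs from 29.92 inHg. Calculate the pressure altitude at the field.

Pressure correction = (29.92 − 29.92) × 1000 = 0 ft.
Pressure altitude = 0 + (0) = 0 ft.

0 ft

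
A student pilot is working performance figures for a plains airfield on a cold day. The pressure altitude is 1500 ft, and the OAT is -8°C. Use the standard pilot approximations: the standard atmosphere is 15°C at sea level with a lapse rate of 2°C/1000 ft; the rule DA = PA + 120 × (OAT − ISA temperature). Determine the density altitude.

-900 ft

ISA temperature at 1500 ft = 15 − 2 × (1500/1000) = 12°C.
ISA deviation = -8 − 12 = -20°C.
Density altitude = 1500 + 120 × (-20) = 1500 + (-2400) = -900 ft.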